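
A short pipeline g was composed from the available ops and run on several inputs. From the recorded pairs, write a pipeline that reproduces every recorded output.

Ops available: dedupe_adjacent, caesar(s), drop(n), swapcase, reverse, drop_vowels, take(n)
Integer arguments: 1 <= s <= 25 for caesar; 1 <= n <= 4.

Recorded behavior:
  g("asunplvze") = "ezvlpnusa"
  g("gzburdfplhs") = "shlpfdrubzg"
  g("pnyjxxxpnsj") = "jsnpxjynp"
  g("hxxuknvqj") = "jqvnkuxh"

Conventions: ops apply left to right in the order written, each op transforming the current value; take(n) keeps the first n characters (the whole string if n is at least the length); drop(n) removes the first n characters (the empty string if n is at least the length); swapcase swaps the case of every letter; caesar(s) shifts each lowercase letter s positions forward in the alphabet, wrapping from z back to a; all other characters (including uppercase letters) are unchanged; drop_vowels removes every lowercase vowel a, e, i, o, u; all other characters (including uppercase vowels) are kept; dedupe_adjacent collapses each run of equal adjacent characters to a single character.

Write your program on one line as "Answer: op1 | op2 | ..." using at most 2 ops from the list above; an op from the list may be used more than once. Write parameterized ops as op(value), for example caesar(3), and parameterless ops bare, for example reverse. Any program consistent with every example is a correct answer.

reverse | dedupe_adjacent

Check, running the answer program on each example:
  "asunplvze" -> "ezvlpnusa" -> "ezvlpnusa"
  "gzburdfplhs" -> "shlpfdrubzg" -> "shlpfdrubzg"
  "pnyjxxxpnsj" -> "jsnpxxxjynp" -> "jsnpxjynp"
  "hxxuknvqj" -> "jqvnkuxxh" -> "jqvnkuxh"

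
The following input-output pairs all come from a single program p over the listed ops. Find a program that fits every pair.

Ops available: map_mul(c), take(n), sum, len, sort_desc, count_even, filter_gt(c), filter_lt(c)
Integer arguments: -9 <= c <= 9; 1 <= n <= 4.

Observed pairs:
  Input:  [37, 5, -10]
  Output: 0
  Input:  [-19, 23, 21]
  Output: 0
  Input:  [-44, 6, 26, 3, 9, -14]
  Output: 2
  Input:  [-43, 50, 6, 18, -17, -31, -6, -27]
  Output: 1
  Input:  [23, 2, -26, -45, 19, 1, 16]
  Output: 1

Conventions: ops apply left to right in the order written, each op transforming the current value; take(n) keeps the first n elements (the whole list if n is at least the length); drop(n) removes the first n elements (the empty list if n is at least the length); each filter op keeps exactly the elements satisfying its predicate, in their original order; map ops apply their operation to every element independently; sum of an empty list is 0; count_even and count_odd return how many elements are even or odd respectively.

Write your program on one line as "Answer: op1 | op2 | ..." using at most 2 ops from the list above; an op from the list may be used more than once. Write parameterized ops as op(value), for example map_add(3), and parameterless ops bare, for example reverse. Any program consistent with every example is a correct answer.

take(2) | count_even

Check, running the answer program on each example:
  [37, 5, -10] -> [37, 5] -> 0
  [-19, 23, 21] -> [-19, 23] -> 0
  [-44, 6, 26, 3, 9, -14] -> [-44, 6] -> 2
  [-43, 50, 6, 18, -17, -31, -6, -27] -> [-43, 50] -> 1
  [23, 2, -26, -45, 19, 1, 16] -> [23, 2] -> 1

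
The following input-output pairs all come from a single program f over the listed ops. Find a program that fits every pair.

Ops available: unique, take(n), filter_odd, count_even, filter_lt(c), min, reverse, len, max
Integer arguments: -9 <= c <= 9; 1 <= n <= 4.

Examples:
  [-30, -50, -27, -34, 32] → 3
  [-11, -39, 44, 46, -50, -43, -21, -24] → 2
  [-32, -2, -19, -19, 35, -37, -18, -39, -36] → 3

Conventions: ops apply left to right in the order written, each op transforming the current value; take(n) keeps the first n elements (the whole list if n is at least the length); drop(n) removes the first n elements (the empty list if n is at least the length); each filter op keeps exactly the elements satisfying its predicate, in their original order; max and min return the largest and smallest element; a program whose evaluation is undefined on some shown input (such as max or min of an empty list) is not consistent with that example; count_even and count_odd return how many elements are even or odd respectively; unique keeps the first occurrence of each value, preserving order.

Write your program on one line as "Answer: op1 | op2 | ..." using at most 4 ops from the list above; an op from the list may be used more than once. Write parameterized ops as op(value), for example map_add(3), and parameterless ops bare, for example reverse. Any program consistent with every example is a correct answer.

reverse | filter_lt(-6) | count_even

Check, running the answer program on each example:
  [-30, -50, -27, -34, 32] -> [32, -34, -27, -50, -30] -> [-34, -27, -50, -30] -> 3
  [-11, -39, 44, 46, -50, -43, -21, -24] -> [-24, -21, -43, -50, 46, 44, -39, -11] -> [-24, -21, -43, -50, -39, -11] -> 2
  [-32, -2, -19, -19, 35, -37, -18, -39, -36] -> [-36, -39, -18, -37, 35, -19, -19, -2, -32] -> [-36, -39, -18, -37, -19, -19, -32] -> 3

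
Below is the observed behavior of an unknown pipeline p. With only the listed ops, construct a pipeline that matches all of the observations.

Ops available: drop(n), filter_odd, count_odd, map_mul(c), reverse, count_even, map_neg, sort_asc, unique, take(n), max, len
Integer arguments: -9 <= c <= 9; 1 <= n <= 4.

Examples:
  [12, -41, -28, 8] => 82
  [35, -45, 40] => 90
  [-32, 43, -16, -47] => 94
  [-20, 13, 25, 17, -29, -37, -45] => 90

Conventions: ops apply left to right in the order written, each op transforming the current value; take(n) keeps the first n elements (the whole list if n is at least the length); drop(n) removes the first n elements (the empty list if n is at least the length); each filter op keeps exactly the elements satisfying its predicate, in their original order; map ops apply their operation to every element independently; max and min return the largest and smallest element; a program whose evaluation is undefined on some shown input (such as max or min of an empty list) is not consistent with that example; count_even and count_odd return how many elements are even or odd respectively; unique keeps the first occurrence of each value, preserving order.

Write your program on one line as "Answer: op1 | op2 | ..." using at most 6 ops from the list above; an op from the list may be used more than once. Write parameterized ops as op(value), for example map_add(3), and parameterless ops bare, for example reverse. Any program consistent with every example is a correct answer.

drop(1) | sort_asc | map_mul(-2) | reverse | max

Check, running the answer program on each example:
  [12, -41, -28, 8] -> [-41, -28, 8] -> [-41, -28, 8] -> [82, 56, -16] -> [-16, 56, 82] -> 82
  [35, -45, 40] -> [-45, 40] -> [-45, 40] -> [90, -80] -> [-80, 90] -> 90
  [-32, 43, -16, -47] -> [43, -16, -47] -> [-47, -16, 43] -> [94, 32, -86] -> [-86, 32, 94] -> 94
  [-20, 13, 25, 17, -29, -37, -45] -> [13, 25, 17, -29, -37, -45] -> [-45, -37, -29, 13, 17, 25] -> [90, 74, 58, -26, -34, -50] -> [-50, -34, -26, 58, 74, 90] -> 90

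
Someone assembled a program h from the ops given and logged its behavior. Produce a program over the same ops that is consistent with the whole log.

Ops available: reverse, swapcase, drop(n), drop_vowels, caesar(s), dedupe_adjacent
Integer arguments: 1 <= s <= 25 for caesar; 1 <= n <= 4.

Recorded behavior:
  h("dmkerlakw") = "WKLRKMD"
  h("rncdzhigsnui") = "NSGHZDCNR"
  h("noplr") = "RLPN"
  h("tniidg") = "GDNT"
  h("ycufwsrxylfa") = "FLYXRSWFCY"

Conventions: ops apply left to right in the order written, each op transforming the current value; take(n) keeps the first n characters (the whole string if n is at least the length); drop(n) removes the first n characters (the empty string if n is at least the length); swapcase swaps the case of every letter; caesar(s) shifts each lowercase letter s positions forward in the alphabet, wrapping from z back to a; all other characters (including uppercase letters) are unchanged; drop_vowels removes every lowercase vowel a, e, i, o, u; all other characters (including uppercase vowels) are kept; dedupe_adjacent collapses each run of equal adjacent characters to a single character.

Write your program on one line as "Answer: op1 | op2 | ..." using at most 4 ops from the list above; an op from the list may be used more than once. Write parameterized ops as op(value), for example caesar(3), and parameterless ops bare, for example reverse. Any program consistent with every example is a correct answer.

reverse | drop_vowels | swapcase

Check, running the answer program on each example:
  "dmkerlakw" -> "wkalrekmd" -> "wklrkmd" -> "WKLRKMD"
  "rncdzhigsnui" -> "iunsgihzdcnr" -> "nsghzdcnr" -> "NSGHZDCNR"
  "noplr" -> "rlpon" -> "rlpn" -> "RLPN"
  "tniidg" -> "gdiint" -> "gdnt" -> "GDNT"
  "ycufwsrxylfa" -> "aflyxrswfucy" -> "flyxrswfcy" -> "FLYXRSWFCY"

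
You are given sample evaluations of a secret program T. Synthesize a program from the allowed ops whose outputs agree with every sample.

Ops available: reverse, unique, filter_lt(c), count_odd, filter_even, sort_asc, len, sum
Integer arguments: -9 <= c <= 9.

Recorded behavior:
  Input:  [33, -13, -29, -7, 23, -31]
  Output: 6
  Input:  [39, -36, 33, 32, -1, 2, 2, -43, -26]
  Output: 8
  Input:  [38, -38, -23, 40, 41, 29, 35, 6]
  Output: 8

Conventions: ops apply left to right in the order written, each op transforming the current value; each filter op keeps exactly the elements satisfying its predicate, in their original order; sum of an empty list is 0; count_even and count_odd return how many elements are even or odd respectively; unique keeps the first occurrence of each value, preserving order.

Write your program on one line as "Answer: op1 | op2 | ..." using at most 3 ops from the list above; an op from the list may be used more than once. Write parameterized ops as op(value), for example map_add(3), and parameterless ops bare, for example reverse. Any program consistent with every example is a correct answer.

sort_asc | unique | len

Check, running the answer program on each example:
  [33, -13, -29, -7, 23, -31] -> [-31, -29, -13, -7, 23, 33] -> [-31, -29, -13, -7, 23, 33] -> 6
  [39, -36, 33, 32, -1, 2, 2, -43, -26] -> [-43, -36, -26, -1, 2, 2, 32, 33, 39] -> [-43, -36, -26, -1, 2, 32, 33, 39] -> 8
  [38, -38, -23, 40, 41, 29, 35, 6] -> [-38, -23, 6, 29, 35, 38, 40, 41] -> [-38, -23, 6, 29, 35, 38, 40, 41] -> 8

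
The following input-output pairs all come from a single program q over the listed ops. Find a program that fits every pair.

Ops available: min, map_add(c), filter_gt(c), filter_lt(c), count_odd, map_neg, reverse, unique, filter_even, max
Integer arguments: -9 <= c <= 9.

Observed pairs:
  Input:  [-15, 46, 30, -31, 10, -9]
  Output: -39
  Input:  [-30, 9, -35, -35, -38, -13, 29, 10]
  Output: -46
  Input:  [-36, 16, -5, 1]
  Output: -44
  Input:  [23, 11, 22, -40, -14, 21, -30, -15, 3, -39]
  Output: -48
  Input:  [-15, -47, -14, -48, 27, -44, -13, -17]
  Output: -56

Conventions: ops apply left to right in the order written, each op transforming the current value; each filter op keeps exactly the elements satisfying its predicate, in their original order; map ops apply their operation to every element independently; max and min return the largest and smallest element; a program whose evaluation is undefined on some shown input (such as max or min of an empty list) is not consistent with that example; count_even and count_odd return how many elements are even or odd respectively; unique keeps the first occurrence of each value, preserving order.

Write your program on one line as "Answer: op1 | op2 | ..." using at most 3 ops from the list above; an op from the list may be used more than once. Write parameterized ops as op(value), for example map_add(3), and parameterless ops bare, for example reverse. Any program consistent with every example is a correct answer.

reverse | map_add(-8) | min

Check, running the answer program on each example:
  [-15, 46, 30, -31, 10, -9] -> [-9, 10, -31, 30, 46, -15] -> [-17, 2, -39, 22, 38, -23] -> -39
  [-30, 9, -35, -35, -38, -13, 29, 10] -> [10, 29, -13, -38, -35, -35, 9, -30] -> [2, 21, -21, -46, -43, -43, 1, -38] -> -46
  [-36, 16, -5, 1] -> [1, -5, 16, -36] -> [-7, -13, 8, -44] -> -44
  [23, 11, 22, -40, -14, 21, -30, -15, 3, -39] -> [-39, 3, -15, -30, 21, -14, -40, 22, 11, 23] -> [-47, -5, -23, -38, 13, -22, -48, 14, 3, 15] -> -48
  [-15, -47, -14, -48, 27, -44, -13, -17] -> [-17, -13, -44, 27, -48, -14, -47, -15] -> [-25, -21, -52, 19, -56, -22, -55, -23] -> -56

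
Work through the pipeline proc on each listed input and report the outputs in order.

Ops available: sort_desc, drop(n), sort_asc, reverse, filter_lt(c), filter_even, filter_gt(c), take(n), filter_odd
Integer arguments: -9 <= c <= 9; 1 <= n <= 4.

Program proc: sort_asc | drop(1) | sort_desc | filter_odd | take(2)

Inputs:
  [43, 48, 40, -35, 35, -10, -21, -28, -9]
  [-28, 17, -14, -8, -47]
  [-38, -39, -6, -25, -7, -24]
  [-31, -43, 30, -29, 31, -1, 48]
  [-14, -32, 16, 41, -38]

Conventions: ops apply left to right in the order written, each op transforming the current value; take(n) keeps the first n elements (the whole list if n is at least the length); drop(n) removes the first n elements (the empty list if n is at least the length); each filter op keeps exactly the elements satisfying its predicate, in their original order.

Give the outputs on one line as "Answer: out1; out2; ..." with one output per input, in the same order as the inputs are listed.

Execution, op by op:
  [43, 48, 40, -35, 35, -10, -21, -28, -9] -> [-35, -28, -21, -10, -9, 35, 40, 43, 48] -> [-28, -21, -10, -9, 35, 40, 43, 48] -> [48, 43, 40, 35, -9, -10, -21, -28] -> [43, 35, -9, -21] -> [43, 35]
  [-28, 17, -14, -8, -47] -> [-47, -28, -14, -8, 17] -> [-28, -14, -8, 17] -> [17, -8, -14, -28] -> [17] -> [17]
  [-38, -39, -6, -25, -7, -24] -> [-39, -38, -25, -24, -7, -6] -> [-38, -25, -24, -7, -6] -> [-6, -7, -24, -25, -38] -> [-7, -25] -> [-7, -25]
  [-31, -43, 30, -29, 31, -1, 48] -> [-43, -31, -29, -1, 30, 31, 48] -> [-31, -29, -1, 30, 31, 48] -> [48, 31, 30, -1, -29, -31] -> [31, -1, -29, -31] -> [31, -1]
  [-14, -32, 16, 41, -38] -> [-38, -32, -14, 16, 41] -> [-32, -14, 16, 41] -> [41, 16, -14, -32] -> [41] -> [41]

[43, 35]; [17]; [-7, -25]; [31, -1]; [41]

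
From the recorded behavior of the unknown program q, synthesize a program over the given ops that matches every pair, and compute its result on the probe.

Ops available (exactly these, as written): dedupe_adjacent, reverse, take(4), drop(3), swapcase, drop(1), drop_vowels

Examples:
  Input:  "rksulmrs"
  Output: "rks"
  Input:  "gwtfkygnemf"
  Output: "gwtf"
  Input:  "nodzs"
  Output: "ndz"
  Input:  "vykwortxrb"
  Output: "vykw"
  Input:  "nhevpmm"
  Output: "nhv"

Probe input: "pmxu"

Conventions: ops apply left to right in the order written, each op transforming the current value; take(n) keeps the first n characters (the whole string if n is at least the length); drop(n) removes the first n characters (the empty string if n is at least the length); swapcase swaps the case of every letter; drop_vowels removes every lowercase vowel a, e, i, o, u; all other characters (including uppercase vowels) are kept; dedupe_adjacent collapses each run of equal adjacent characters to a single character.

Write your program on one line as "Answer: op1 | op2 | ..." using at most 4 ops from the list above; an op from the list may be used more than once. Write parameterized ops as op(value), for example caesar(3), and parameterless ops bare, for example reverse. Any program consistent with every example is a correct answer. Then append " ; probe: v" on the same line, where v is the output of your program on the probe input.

dedupe_adjacent | take(4) | drop_vowels ; probe: "pmx"

Check, running the answer program on each example:
  "rksulmrs" -> "rksulmrs" -> "rksu" -> "rks"
  "gwtfkygnemf" -> "gwtfkygnemf" -> "gwtf" -> "gwtf"
  "nodzs" -> "nodzs" -> "nodz" -> "ndz"
  "vykwortxrb" -> "vykwortxrb" -> "vykw" -> "vykw"
  "nhevpmm" -> "nhevpm" -> "nhev" -> "nhv"
  probe: "pmxu" -> "pmxu" -> "pmxu" -> "pmx"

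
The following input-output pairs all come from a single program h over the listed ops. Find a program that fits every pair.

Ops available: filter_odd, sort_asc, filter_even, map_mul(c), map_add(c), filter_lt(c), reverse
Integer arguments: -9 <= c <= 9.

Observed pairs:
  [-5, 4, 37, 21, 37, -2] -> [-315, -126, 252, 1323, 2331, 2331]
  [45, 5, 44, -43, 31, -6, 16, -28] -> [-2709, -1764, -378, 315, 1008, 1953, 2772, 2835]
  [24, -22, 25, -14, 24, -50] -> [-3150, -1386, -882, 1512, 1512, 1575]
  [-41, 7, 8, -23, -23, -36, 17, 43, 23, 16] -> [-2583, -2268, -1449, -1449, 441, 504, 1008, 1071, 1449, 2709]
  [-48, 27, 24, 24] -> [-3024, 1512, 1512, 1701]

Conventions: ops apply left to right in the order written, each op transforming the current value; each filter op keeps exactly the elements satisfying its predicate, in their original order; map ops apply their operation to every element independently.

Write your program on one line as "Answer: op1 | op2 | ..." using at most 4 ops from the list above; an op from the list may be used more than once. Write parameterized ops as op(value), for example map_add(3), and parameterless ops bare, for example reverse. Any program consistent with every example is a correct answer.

map_mul(-9) | map_mul(-7) | sort_asc

Check, running the answer program on each example:
  [-5, 4, 37, 21, 37, -2] -> [45, -36, -333, -189, -333, 18] -> [-315, 252, 2331, 1323, 2331, -126] -> [-315, -126, 252, 1323, 2331, 2331]
  [45, 5, 44, -43, 31, -6, 16, -28] -> [-405, -45, -396, 387, -279, 54, -144, 252] -> [2835, 315, 2772, -2709, 1953, -378, 1008, -1764] -> [-2709, -1764, -378, 315, 1008, 1953, 2772, 2835]
  [24, -22, 25, -14, 24, -50] -> [-216, 198, -225, 126, -216, 450] -> [1512, -1386, 1575, -882, 1512, -3150] -> [-3150, -1386, -882, 1512, 1512, 1575]
  [-41, 7, 8, -23, -23, -36, 17, 43, 23, 16] -> [369, -63, -72, 207, 207, 324, -153, -387, -207, -144] -> [-2583, 441, 504, -1449, -1449, -2268, 1071, 2709, 1449, 1008] -> [-2583, -2268, -1449, -1449, 441, 504, 1008, 1071, 1449, 2709]
  [-48, 27, 24, 24] -> [432, -243, -216, -216] -> [-3024, 1701, 1512, 1512] -> [-3024, 1512, 1512, 1701]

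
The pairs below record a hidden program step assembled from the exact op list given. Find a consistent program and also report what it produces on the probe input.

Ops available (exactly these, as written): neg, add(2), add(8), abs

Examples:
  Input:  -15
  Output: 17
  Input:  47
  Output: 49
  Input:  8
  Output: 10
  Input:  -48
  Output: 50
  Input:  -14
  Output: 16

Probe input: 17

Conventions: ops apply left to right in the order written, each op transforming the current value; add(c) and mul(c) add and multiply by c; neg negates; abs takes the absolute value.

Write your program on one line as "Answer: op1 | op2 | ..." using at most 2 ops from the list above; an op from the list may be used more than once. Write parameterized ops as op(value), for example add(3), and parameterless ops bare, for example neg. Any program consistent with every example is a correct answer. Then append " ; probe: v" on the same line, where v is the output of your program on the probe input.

abs | add(2) ; probe: 19

Check, running the answer program on each example:
  -15 -> 15 -> 17
  47 -> 47 -> 49
  8 -> 8 -> 10
  -48 -> 48 -> 50
  -14 -> 14 -> 16
  probe: 17 -> 17 -> 19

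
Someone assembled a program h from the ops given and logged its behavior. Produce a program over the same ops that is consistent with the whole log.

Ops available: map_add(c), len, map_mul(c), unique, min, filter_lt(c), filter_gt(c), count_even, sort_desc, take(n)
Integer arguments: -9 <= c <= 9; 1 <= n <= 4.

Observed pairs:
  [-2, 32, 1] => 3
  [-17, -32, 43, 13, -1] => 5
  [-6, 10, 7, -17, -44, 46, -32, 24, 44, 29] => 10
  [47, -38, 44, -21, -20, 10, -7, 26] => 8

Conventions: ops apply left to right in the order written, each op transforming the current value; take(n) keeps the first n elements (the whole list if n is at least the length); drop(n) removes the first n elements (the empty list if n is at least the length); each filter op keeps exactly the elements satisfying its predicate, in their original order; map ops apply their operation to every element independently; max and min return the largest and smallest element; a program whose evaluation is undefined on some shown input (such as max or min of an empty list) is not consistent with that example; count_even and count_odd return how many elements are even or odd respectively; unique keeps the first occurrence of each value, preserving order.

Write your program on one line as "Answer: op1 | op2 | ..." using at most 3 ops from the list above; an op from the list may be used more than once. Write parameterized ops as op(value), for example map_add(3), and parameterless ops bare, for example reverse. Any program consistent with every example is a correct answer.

map_mul(-2) | count_even

Check, running the answer program on each example:
  [-2, 32, 1] -> [4, -64, -2] -> 3
  [-17, -32, 43, 13, -1] -> [34, 64, -86, -26, 2] -> 5
  [-6, 10, 7, -17, -44, 46, -32, 24, 44, 29] -> [12, -20, -14, 34, 88, -92, 64, -48, -88, -58] -> 10
  [47, -38, 44, -21, -20, 10, -7, 26] -> [-94, 76, -88, 42, 40, -20, 14, -52] -> 8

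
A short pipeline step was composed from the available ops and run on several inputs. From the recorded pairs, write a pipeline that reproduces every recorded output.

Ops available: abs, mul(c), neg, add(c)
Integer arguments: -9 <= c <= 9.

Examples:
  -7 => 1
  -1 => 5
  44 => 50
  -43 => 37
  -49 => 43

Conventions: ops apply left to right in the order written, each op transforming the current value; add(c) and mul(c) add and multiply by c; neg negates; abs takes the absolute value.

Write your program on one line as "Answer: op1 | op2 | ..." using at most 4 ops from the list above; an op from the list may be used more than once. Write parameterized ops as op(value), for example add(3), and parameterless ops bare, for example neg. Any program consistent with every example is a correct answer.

neg | add(-6) | abs

Check, running the answer program on each example:
  -7 -> 7 -> 1 -> 1
  -1 -> 1 -> -5 -> 5
  44 -> -44 -> -50 -> 50
  -43 -> 43 -> 37 -> 37
  -49 -> 49 -> 43 -> 43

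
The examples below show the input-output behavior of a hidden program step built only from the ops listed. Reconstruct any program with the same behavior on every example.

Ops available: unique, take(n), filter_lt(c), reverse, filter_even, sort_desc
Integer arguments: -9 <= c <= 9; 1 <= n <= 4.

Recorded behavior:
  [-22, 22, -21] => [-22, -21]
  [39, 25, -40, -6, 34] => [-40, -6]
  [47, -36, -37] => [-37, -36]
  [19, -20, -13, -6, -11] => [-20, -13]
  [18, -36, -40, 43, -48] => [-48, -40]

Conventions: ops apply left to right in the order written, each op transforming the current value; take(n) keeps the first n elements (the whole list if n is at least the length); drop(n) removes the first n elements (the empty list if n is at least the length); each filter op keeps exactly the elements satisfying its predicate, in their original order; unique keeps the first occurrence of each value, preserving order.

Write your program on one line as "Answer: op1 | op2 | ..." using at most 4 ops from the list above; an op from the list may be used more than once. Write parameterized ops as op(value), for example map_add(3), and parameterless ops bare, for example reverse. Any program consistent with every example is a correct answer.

sort_desc | reverse | filter_lt(3) | take(2)

Check, running the answer program on each example:
  [-22, 22, -21] -> [22, -21, -22] -> [-22, -21, 22] -> [-22, -21] -> [-22, -21]
  [39, 25, -40, -6, 34] -> [39, 34, 25, -6, -40] -> [-40, -6, 25, 34, 39] -> [-40, -6] -> [-40, -6]
  [47, -36, -37] -> [47, -36, -37] -> [-37, -36, 47] -> [-37, -36] -> [-37, -36]
  [19, -20, -13, -6, -11] -> [19, -6, -11, -13, -20] -> [-20, -13, -11, -6, 19] -> [-20, -13, -11, -6] -> [-20, -13]
  [18, -36, -40, 43, -48] -> [43, 18, -36, -40, -48] -> [-48, -40, -36, 18, 43] -> [-48, -40, -36] -> [-48, -40]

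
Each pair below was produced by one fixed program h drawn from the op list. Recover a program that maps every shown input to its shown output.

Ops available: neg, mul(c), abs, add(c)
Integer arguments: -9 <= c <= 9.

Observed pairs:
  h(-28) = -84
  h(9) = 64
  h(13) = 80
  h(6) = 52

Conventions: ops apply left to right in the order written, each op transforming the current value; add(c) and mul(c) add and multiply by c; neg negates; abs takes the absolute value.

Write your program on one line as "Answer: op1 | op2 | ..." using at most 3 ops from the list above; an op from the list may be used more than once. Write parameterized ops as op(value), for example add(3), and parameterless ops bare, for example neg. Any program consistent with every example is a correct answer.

add(7) | mul(-4) | neg

Check, running the answer program on each example:
  -28 -> -21 -> 84 -> -84
  9 -> 16 -> -64 -> 64
  13 -> 20 -> -80 -> 80
  6 -> 13 -> -52 -> 52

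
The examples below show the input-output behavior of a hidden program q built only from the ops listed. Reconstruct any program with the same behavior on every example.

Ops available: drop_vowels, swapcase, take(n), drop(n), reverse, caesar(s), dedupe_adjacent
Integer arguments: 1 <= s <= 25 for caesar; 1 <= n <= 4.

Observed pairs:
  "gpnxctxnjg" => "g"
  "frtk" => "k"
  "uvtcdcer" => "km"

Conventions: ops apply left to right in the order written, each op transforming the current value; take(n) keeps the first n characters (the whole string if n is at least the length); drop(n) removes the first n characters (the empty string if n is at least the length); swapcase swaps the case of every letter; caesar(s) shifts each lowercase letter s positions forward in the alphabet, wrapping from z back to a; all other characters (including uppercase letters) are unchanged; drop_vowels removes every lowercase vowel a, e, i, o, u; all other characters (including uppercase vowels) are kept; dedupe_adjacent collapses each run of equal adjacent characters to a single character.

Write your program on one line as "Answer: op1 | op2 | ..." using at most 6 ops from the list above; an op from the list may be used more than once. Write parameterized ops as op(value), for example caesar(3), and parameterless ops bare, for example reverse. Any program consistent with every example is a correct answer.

caesar(25) | take(3) | drop(1) | reverse | caesar(18) | drop_vowels

Check, running the answer program on each example:
  "gpnxctxnjg" -> "fomwbswmif" -> "fom" -> "om" -> "mo" -> "eg" -> "g"
  "frtk" -> "eqsj" -> "eqs" -> "qs" -> "sq" -> "ki" -> "k"
  "uvtcdcer" -> "tusbcbdq" -> "tus" -> "us" -> "su" -> "km" -> "km"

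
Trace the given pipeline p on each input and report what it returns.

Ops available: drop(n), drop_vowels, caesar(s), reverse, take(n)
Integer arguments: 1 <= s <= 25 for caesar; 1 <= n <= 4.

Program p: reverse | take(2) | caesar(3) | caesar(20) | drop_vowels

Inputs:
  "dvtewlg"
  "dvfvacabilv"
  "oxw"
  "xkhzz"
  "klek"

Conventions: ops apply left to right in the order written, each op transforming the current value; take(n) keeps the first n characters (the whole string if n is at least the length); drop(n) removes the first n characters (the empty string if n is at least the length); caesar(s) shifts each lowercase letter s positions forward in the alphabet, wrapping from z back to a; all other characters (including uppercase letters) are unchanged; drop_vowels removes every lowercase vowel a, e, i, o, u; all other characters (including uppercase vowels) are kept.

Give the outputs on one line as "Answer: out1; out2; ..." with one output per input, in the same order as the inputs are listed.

Execution, op by op:
  "dvtewlg" -> "glwetvd" -> "gl" -> "jo" -> "di" -> "d"
  "dvfvacabilv" -> "vlibacavfvd" -> "vl" -> "yo" -> "si" -> "s"
  "oxw" -> "wxo" -> "wx" -> "za" -> "tu" -> "t"
  "xkhzz" -> "zzhkx" -> "zz" -> "cc" -> "ww" -> "ww"
  "klek" -> "kelk" -> "ke" -> "nh" -> "hb" -> "hb"

"d"; "s"; "t"; "ww"; "hb"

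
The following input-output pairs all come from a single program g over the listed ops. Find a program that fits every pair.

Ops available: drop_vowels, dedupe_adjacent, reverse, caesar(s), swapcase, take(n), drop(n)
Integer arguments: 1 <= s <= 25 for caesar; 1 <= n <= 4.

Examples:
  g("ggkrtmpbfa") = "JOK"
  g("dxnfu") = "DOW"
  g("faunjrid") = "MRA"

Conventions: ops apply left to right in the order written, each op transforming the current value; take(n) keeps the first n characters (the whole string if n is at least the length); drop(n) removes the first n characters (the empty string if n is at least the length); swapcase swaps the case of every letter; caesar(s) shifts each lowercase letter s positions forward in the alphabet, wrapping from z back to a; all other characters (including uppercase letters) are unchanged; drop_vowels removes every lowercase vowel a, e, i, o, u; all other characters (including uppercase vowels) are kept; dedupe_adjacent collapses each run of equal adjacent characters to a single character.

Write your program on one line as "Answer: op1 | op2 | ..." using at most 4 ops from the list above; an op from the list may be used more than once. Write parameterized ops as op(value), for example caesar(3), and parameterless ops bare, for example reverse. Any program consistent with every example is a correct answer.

caesar(9) | reverse | take(3) | swapcase

Check, running the answer program on each example:
  "ggkrtmpbfa" -> "pptacvykoj" -> "jokyvcatpp" -> "jok" -> "JOK"
  "dxnfu" -> "mgwod" -> "dowgm" -> "dow" -> "DOW"
  "faunjrid" -> "ojdwsarm" -> "mraswdjo" -> "mra" -> "MRA"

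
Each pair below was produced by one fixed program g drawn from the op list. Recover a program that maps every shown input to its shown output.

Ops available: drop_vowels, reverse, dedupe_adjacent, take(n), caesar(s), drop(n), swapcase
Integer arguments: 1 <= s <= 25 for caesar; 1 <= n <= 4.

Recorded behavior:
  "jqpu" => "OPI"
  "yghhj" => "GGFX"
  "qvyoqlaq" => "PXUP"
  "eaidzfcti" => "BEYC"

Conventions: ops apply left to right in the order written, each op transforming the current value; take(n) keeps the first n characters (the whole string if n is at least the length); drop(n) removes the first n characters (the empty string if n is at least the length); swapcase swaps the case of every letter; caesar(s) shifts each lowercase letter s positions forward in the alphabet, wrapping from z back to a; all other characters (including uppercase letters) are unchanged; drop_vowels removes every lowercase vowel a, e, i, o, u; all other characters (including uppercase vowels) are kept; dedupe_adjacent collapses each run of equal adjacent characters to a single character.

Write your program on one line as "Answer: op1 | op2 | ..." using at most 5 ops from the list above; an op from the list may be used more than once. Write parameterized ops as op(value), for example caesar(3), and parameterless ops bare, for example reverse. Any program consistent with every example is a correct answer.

drop_vowels | caesar(25) | swapcase | take(4) | reverse

Check, running the answer program on each example:
  "jqpu" -> "jqp" -> "ipo" -> "IPO" -> "IPO" -> "OPI"
  "yghhj" -> "yghhj" -> "xfggi" -> "XFGGI" -> "XFGG" -> "GGFX"
  "qvyoqlaq" -> "qvyqlq" -> "puxpkp" -> "PUXPKP" -> "PUXP" -> "PXUP"
  "eaidzfcti" -> "dzfct" -> "cyebs" -> "CYEBS" -> "CYEB" -> "BEYC"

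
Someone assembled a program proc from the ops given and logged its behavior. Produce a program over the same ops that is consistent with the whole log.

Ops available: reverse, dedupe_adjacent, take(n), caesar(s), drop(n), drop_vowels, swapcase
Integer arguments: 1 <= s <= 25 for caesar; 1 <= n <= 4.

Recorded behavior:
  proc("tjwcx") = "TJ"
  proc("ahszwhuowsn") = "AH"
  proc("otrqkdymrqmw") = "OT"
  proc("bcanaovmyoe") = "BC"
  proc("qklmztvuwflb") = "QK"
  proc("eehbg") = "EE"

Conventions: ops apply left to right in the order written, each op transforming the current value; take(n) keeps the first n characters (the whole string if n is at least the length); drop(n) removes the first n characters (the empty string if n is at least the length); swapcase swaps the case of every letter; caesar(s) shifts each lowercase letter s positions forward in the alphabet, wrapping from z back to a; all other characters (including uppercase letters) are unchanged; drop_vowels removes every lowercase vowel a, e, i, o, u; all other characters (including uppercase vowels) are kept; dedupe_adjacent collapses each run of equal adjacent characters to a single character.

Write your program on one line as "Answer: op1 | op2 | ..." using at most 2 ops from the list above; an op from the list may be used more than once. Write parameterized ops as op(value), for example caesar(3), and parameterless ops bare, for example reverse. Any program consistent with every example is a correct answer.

swapcase | take(2)

Check, running the answer program on each example:
  "tjwcx" -> "TJWCX" -> "TJ"
  "ahszwhuowsn" -> "AHSZWHUOWSN" -> "AH"
  "otrqkdymrqmw" -> "OTRQKDYMRQMW" -> "OT"
  "bcanaovmyoe" -> "BCANAOVMYOE" -> "BC"
  "qklmztvuwflb" -> "QKLMZTVUWFLB" -> "QK"
  "eehbg" -> "EEHBG" -> "EE"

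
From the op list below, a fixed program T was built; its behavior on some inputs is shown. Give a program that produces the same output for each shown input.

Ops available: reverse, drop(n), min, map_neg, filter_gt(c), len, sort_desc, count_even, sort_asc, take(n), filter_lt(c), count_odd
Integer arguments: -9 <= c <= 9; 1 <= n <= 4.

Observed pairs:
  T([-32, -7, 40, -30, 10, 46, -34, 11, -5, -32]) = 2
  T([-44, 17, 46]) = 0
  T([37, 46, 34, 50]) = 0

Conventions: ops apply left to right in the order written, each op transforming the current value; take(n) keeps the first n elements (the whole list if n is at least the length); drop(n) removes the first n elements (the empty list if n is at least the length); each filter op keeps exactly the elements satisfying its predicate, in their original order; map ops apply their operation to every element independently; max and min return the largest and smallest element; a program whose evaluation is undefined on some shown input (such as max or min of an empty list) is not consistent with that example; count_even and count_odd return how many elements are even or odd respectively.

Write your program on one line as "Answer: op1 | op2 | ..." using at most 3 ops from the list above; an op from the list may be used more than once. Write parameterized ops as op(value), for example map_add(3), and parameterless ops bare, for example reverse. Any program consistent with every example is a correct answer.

filter_lt(5) | sort_asc | count_odd

Check, running the answer program on each example:
  [-32, -7, 40, -30, 10, 46, -34, 11, -5, -32] -> [-32, -7, -30, -34, -5, -32] -> [-34, -32, -32, -30, -7, -5] -> 2
  [-44, 17, 46] -> [-44] -> [-44] -> 0
  [37, 46, 34, 50] -> [] -> [] -> 0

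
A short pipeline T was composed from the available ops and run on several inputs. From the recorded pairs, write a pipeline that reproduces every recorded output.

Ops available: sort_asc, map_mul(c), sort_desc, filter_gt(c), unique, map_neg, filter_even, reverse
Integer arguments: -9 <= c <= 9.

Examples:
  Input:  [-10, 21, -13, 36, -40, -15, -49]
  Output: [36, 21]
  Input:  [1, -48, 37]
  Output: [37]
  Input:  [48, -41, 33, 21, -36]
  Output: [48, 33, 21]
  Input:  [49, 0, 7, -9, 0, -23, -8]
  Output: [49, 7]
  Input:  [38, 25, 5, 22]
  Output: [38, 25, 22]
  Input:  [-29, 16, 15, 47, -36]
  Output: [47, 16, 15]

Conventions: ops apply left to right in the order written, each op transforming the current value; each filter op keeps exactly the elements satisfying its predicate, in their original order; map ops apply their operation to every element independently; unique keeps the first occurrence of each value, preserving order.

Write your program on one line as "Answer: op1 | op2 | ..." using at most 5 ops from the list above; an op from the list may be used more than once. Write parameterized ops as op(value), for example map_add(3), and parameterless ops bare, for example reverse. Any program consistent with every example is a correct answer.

unique | sort_asc | filter_gt(0) | filter_gt(6) | reverse

Check, running the answer program on each example:
  [-10, 21, -13, 36, -40, -15, -49] -> [-10, 21, -13, 36, -40, -15, -49] -> [-49, -40, -15, -13, -10, 21, 36] -> [21, 36] -> [21, 36] -> [36, 21]
  [1, -48, 37] -> [1, -48, 37] -> [-48, 1, 37] -> [1, 37] -> [37] -> [37]
  [48, -41, 33, 21, -36] -> [48, -41, 33, 21, -36] -> [-41, -36, 21, 33, 48] -> [21, 33, 48] -> [21, 33, 48] -> [48, 33, 21]
  [49, 0, 7, -9, 0, -23, -8] -> [49, 0, 7, -9, -23, -8] -> [-23, -9, -8, 0, 7, 49] -> [7, 49] -> [7, 49] -> [49, 7]
  [38, 25, 5, 22] -> [38, 25, 5, 22] -> [5, 22, 25, 38] -> [5, 22, 25, 38] -> [22, 25, 38] -> [38, 25, 22]
  [-29, 16, 15, 47, -36] -> [-29, 16, 15, 47, -36] -> [-36, -29, 15, 16, 47] -> [15, 16, 47] -> [15, 16, 47] -> [47, 16, 15]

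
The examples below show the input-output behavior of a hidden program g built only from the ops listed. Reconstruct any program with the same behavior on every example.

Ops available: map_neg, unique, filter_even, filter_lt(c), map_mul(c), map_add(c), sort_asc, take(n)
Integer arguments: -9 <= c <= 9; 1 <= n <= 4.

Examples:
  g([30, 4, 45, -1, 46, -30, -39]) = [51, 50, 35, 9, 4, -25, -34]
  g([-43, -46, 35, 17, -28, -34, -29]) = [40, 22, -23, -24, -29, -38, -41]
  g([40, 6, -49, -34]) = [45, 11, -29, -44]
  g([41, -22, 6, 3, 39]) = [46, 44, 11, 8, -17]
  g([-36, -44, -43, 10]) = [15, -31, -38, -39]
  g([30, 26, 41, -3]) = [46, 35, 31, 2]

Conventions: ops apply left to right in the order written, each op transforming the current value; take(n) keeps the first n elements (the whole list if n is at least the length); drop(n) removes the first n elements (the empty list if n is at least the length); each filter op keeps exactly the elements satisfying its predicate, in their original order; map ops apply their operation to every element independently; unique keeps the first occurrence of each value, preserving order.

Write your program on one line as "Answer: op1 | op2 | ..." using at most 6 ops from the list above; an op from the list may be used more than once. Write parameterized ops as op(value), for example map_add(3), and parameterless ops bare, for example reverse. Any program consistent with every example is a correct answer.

sort_asc | map_neg | map_add(-2) | sort_asc | map_add(-3) | map_neg

Check, running the answer program on each example:
  [30, 4, 45, -1, 46, -30, -39] -> [-39, -30, -1, 4, 30, 45, 46] -> [39, 30, 1, -4, -30, -45, -46] -> [37, 28, -1, -6, -32, -47, -48] -> [-48, -47, -32, -6, -1, 28, 37] -> [-51, -50, -35, -9, -4, 25, 34] -> [51, 50, 35, 9, 4, -25, -34]
  [-43, -46, 35, 17, -28, -34, -29] -> [-46, -43, -34, -29, -28, 17, 35] -> [46, 43, 34, 29, 28, -17, -35] -> [44, 41, 32, 27, 26, -19, -37] -> [-37, -19, 26, 27, 32, 41, 44] -> [-40, -22, 23, 24, 29, 38, 41] -> [40, 22, -23, -24, -29, -38, -41]
  [40, 6, -49, -34] -> [-49, -34, 6, 40] -> [49, 34, -6, -40] -> [47, 32, -8, -42] -> [-42, -8, 32, 47] -> [-45, -11, 29, 44] -> [45, 11, -29, -44]
  [41, -22, 6, 3, 39] -> [-22, 3, 6, 39, 41] -> [22, -3, -6, -39, -41] -> [20, -5, -8, -41, -43] -> [-43, -41, -8, -5, 20] -> [-46, -44, -11, -8, 17] -> [46, 44, 11, 8, -17]
  [-36, -44, -43, 10] -> [-44, -43, -36, 10] -> [44, 43, 36, -10] -> [42, 41, 34, -12] -> [-12, 34, 41, 42] -> [-15, 31, 38, 39] -> [15, -31, -38, -39]
  [30, 26, 41, -3] -> [-3, 26, 30, 41] -> [3, -26, -30, -41] -> [1, -28, -32, -43] -> [-43, -32, -28, 1] -> [-46, -35, -31, -2] -> [46, 35, 31, 2]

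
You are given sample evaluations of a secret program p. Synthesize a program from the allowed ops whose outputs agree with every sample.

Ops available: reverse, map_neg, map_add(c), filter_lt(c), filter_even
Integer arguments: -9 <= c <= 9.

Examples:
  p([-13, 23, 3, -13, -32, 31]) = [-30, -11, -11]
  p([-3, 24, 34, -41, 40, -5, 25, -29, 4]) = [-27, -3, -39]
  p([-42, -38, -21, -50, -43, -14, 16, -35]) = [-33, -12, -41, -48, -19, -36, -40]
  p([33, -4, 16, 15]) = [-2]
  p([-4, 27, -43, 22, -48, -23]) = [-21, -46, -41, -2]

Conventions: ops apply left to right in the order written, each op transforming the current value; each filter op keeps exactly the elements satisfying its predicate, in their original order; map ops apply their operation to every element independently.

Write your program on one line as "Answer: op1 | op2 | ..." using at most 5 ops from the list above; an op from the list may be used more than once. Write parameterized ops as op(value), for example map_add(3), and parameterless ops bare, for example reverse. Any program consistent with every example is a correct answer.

filter_lt(0) | map_add(2) | filter_lt(-1) | reverse

Check, running the answer program on each example:
  [-13, 23, 3, -13, -32, 31] -> [-13, -13, -32] -> [-11, -11, -30] -> [-11, -11, -30] -> [-30, -11, -11]
  [-3, 24, 34, -41, 40, -5, 25, -29, 4] -> [-3, -41, -5, -29] -> [-1, -39, -3, -27] -> [-39, -3, -27] -> [-27, -3, -39]
  [-42, -38, -21, -50, -43, -14, 16, -35] -> [-42, -38, -21, -50, -43, -14, -35] -> [-40, -36, -19, -48, -41, -12, -33] -> [-40, -36, -19, -48, -41, -12, -33] -> [-33, -12, -41, -48, -19, -36, -40]
  [33, -4, 16, 15] -> [-4] -> [-2] -> [-2] -> [-2]
  [-4, 27, -43, 22, -48, -23] -> [-4, -43, -48, -23] -> [-2, -41, -46, -21] -> [-2, -41, -46, -21] -> [-21, -46, -41, -2]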